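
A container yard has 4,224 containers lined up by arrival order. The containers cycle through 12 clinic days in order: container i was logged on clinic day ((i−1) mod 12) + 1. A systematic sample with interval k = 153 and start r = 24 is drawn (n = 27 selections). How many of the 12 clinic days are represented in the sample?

4

Consecutive selections differ by k = 153, so their clinic day numbers differ by 153 mod 12 = 9.
gcd(153, 12) = 3, so the sample visits 12/3 = 4 distinct residues mod 12.
Start 24 is clinic day 12; the clinic days hit are 3, 6, 9, 12.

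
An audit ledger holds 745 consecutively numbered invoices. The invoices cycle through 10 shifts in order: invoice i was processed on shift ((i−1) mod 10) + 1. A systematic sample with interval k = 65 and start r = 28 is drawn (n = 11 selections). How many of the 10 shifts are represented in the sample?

Consecutive selections differ by k = 65, so their shift numbers differ by 65 mod 10 = 5.
gcd(65, 10) = 5, so the sample visits 10/5 = 2 distinct residues mod 10.
Start 28 is shift 8; the shifts hit are 3, 8.

2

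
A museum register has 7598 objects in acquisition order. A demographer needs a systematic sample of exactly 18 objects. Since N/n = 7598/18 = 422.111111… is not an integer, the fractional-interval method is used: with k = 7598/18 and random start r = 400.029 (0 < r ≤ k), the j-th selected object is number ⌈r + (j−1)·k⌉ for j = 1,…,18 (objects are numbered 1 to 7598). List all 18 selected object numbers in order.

401, 823, 1245, 1667, 2089, 2511, 2933, 3355, 3777, 4200, 4622, 5044, 5466, 5888, 6310, 6732, 7154, 7576

j=1: r + 0k = 400.029 → ⌈·⌉ = 401
j=2: r + 1k = 822.140111… → ⌈·⌉ = 823
j=3: r + 2k = 1244.251222… → ⌈·⌉ = 1245
j=4: r + 3k = 1666.362333… → ⌈·⌉ = 1667
j=5: r + 4k = 2088.473444… → ⌈·⌉ = 2089
j=6: r + 5k = 2510.584555… → ⌈·⌉ = 2511
j=7: r + 6k = 2932.695666… → ⌈·⌉ = 2933
j=8: r + 7k = 3354.806777… → ⌈·⌉ = 3355
j=9: r + 8k = 3776.917888… → ⌈·⌉ = 3777
j=10: r + 9k = 4199.029 → ⌈·⌉ = 4200
j=11: r + 10k = 4621.140111… → ⌈·⌉ = 4622
j=12: r + 11k = 5043.251222… → ⌈·⌉ = 5044
j=13: r + 12k = 5465.362333… → ⌈·⌉ = 5466
j=14: r + 13k = 5887.473444… → ⌈·⌉ = 5888
j=15: r + 14k = 6309.584555… → ⌈·⌉ = 6310
j=16: r + 15k = 6731.695666… → ⌈·⌉ = 6732
j=17: r + 16k = 7153.806777… → ⌈·⌉ = 7154
j=18: r + 17k = 7575.917888… → ⌈·⌉ = 7576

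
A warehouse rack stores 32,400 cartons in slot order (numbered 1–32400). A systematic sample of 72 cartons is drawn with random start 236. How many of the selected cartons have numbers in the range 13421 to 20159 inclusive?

k = 32400/72 = 450
First selection ≥ 13421: 236 + ⌈(13421−236)/450⌉·450 = 236 + 30×450 = 13736
Last selection ≤ 20159: 236 + ⌊(20159−236)/450⌋·450 = 236 + 44×450 = 20036
Count = 44 − 30 + 1 = 15

15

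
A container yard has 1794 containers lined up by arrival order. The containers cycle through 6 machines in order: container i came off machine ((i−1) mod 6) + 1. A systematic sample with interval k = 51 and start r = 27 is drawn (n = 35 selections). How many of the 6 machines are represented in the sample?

2

Consecutive selections differ by k = 51, so their machine numbers differ by 51 mod 6 = 3.
gcd(51, 6) = 3, so the sample visits 6/3 = 2 distinct residues mod 6.
Start 27 is machine 3; the machines hit are 3, 6.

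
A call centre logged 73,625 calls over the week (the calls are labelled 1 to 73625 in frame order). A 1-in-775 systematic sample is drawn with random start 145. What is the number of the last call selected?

k = 775
95th selection = r + (95−1)·k = 145 + 94×775 = 145 + 72850 = 72995

72995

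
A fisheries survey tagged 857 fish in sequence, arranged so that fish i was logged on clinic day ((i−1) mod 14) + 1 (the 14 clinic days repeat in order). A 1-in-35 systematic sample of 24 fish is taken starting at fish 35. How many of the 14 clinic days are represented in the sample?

Consecutive selections differ by k = 35, so their clinic day numbers differ by 35 mod 14 = 7.
gcd(35, 14) = 7, so the sample visits 14/7 = 2 distinct residues mod 14.
Start 35 is clinic day 7; the clinic days hit are 7, 14.

2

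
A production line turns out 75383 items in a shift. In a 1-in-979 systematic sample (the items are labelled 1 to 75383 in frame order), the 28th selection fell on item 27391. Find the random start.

958

k = 979
r = 27391 − (28−1)×979 = 27391 − 26433 = 958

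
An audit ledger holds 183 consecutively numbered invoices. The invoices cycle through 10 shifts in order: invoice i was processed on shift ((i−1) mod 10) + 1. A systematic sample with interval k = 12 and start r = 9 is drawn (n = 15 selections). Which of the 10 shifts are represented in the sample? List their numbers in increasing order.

1, 3, 5, 7, 9

Consecutive selections differ by k = 12, so their shift numbers differ by 12 mod 10 = 2.
gcd(12, 10) = 2, so the sample visits 10/2 = 5 distinct residues mod 10.
Start 9 is shift 9; the shifts hit are 1, 3, 5, 7, 9.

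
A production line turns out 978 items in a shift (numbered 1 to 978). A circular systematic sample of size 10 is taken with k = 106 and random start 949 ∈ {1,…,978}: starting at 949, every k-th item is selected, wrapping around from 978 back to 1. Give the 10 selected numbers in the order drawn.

Selection 1: 949
Selection 2: 949 + 106 = 1055 → 1055 − 978 = 77
Selection 3: 77 + 106 = 183
Selection 4: 183 + 106 = 289
Selection 5: 289 + 106 = 395
Selection 6: 395 + 106 = 501
Selection 7: 501 + 106 = 607
Selection 8: 607 + 106 = 713
Selection 9: 713 + 106 = 819
Selection 10: 819 + 106 = 925

949, 77, 183, 289, 395, 501, 607, 713, 819, 925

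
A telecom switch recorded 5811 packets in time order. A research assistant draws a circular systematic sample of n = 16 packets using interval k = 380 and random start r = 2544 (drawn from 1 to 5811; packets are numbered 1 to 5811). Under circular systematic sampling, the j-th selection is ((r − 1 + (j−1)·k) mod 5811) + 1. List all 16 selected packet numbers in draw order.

Selection 1: 2544
Selection 2: 2544 + 380 = 2924
Selection 3: 2924 + 380 = 3304
Selection 4: 3304 + 380 = 3684
Selection 5: 3684 + 380 = 4064
Selection 6: 4064 + 380 = 4444
Selection 7: 4444 + 380 = 4824
Selection 8: 4824 + 380 = 5204
Selection 9: 5204 + 380 = 5584
Selection 10: 5584 + 380 = 5964 → 5964 − 5811 = 153
Selection 11: 153 + 380 = 533
Selection 12: 533 + 380 = 913
Selection 13: 913 + 380 = 1293
Selection 14: 1293 + 380 = 1673
Selection 15: 1673 + 380 = 2053
Selection 16: 2053 + 380 = 2433

2544, 2924, 3304, 3684, 4064, 4444, 4824, 5204, 5584, 153, 533, 913, 1293, 1673, 2053, 2433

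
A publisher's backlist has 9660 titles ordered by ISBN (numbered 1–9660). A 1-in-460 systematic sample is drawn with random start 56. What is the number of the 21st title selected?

9256

k = 460
21st selection = r + (21−1)·k = 56 + 20×460 = 56 + 9200 = 9256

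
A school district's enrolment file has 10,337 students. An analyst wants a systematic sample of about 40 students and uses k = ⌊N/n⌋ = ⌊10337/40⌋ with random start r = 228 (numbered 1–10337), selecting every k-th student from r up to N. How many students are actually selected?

k = ⌊10337/40⌋ = 258
Achieved size = ⌊(10337 − 228)/258⌋ + 1 = ⌊10109/258⌋ + 1 = 39 + 1 = 40
(last selection: 228 + 39×258 = 10290 ≤ 10337; next would be 10548 > 10337)

40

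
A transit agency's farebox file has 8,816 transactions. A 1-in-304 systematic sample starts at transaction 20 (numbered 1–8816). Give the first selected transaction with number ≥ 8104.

k = 304
Steps past start: ⌈(8104 − 20)/304⌉ = ⌈8084/304⌉ = 27
Selected transaction: 20 + 27×304 = 8228

8228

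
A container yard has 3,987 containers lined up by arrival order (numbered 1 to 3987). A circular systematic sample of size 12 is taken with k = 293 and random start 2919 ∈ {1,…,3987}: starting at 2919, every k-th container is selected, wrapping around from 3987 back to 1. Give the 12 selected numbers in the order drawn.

Selection 1: 2919
Selection 2: 2919 + 293 = 3212
Selection 3: 3212 + 293 = 3505
Selection 4: 3505 + 293 = 3798
Selection 5: 3798 + 293 = 4091 → 4091 − 3987 = 104
Selection 6: 104 + 293 = 397
Selection 7: 397 + 293 = 690
Selection 8: 690 + 293 = 983
Selection 9: 983 + 293 = 1276
Selection 10: 1276 + 293 = 1569
Selection 11: 1569 + 293 = 1862
Selection 12: 1862 + 293 = 2155

2919, 3212, 3505, 3798, 104, 397, 690, 983, 1276, 1569, 1862, 2155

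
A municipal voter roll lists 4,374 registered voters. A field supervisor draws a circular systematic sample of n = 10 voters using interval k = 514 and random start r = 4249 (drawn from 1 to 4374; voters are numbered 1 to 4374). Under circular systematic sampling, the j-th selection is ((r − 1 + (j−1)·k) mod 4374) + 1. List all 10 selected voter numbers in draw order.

4249, 389, 903, 1417, 1931, 2445, 2959, 3473, 3987, 127

Selection 1: 4249
Selection 2: 4249 + 514 = 4763 → 4763 − 4374 = 389
Selection 3: 389 + 514 = 903
Selection 4: 903 + 514 = 1417
Selection 5: 1417 + 514 = 1931
Selection 6: 1931 + 514 = 2445
Selection 7: 2445 + 514 = 2959
Selection 8: 2959 + 514 = 3473
Selection 9: 3473 + 514 = 3987
Selection 10: 3987 + 514 = 4501 → 4501 − 4374 = 127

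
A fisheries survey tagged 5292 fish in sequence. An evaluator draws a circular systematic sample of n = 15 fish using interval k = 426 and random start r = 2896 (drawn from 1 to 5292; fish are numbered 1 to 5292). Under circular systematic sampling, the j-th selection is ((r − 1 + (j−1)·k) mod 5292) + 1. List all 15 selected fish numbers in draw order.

2896, 3322, 3748, 4174, 4600, 5026, 160, 586, 1012, 1438, 1864, 2290, 2716, 3142, 3568

Selection 1: 2896
Selection 2: 2896 + 426 = 3322
Selection 3: 3322 + 426 = 3748
Selection 4: 3748 + 426 = 4174
Selection 5: 4174 + 426 = 4600
Selection 6: 4600 + 426 = 5026
Selection 7: 5026 + 426 = 5452 → 5452 − 5292 = 160
Selection 8: 160 + 426 = 586
Selection 9: 586 + 426 = 1012
Selection 10: 1012 + 426 = 1438
Selection 11: 1438 + 426 = 1864
Selection 12: 1864 + 426 = 2290
Selection 13: 2290 + 426 = 2716
Selection 14: 2716 + 426 = 3142
Selection 15: 3142 + 426 = 3568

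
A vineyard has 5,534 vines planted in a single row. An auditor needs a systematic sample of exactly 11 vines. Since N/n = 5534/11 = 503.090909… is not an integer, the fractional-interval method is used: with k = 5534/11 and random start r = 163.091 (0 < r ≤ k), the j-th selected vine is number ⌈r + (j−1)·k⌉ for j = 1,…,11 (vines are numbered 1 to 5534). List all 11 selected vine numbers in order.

j=1: r + 0k = 163.091 → ⌈·⌉ = 164
j=2: r + 1k = 666.181909… → ⌈·⌉ = 667
j=3: r + 2k = 1169.272818… → ⌈·⌉ = 1170
j=4: r + 3k = 1672.363727… → ⌈·⌉ = 1673
j=5: r + 4k = 2175.454636… → ⌈·⌉ = 2176
j=6: r + 5k = 2678.545545… → ⌈·⌉ = 2679
j=7: r + 6k = 3181.636454… → ⌈·⌉ = 3182
j=8: r + 7k = 3684.727363… → ⌈·⌉ = 3685
j=9: r + 8k = 4187.818272… → ⌈·⌉ = 4188
j=10: r + 9k = 4690.909181… → ⌈·⌉ = 4691
j=11: r + 10k = 5194.000090… → ⌈·⌉ = 5195

164, 667, 1170, 1673, 2176, 2679, 3182, 3685, 4188, 4691, 5195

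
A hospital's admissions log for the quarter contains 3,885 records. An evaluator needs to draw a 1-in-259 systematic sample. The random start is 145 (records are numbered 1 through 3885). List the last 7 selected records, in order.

2217, 2476, 2735, 2994, 3253, 3512, 3771

9th selection = 145 + 8×259 = 2217
10th: 2217 + 259 = 2476
11th: 2476 + 259 = 2735
12th: 2735 + 259 = 2994
13th: 2994 + 259 = 3253
14th: 3253 + 259 = 3512
15th: 3512 + 259 = 3771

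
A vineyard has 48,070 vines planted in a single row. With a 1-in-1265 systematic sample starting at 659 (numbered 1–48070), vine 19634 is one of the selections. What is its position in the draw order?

k = 1265
position = (19634 − 659)/1265 + 1 = 18975/1265 + 1 = 15 + 1 = 16

16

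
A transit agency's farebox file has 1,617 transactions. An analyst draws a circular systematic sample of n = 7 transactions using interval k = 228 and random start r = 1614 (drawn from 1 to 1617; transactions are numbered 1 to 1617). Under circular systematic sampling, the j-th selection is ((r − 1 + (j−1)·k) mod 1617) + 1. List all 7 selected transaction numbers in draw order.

1614, 225, 453, 681, 909, 1137, 1365

Selection 1: 1614
Selection 2: 1614 + 228 = 1842 → 1842 − 1617 = 225
Selection 3: 225 + 228 = 453
Selection 4: 453 + 228 = 681
Selection 5: 681 + 228 = 909
Selection 6: 909 + 228 = 1137
Selection 7: 1137 + 228 = 1365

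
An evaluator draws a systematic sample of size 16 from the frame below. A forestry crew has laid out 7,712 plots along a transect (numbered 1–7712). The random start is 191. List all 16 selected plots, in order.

k = N/n = 7712/16 = 482
plot 1: 191
plot 2: 191 + 482 = 673
plot 3: 673 + 482 = 1155
plot 4: 1155 + 482 = 1637
plot 5: 1637 + 482 = 2119
plot 6: 2119 + 482 = 2601
plot 7: 2601 + 482 = 3083
plot 8: 3083 + 482 = 3565
plot 9: 3565 + 482 = 4047
plot 10: 4047 + 482 = 4529
plot 11: 4529 + 482 = 5011
plot 12: 5011 + 482 = 5493
plot 13: 5493 + 482 = 5975
plot 14: 5975 + 482 = 6457
plot 15: 6457 + 482 = 6939
plot 16: 6939 + 482 = 7421

191, 673, 1155, 1637, 2119, 2601, 3083, 3565, 4047, 4529, 5011, 5493, 5975, 6457, 6939, 7421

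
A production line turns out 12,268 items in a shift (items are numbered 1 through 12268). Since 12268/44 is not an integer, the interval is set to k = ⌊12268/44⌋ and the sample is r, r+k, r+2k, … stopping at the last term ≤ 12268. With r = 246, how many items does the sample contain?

44

k = ⌊12268/44⌋ = 278
Achieved size = ⌊(12268 − 246)/278⌋ + 1 = ⌊12022/278⌋ + 1 = 43 + 1 = 44
(last selection: 246 + 43×278 = 12200 ≤ 12268; next would be 12478 > 12268)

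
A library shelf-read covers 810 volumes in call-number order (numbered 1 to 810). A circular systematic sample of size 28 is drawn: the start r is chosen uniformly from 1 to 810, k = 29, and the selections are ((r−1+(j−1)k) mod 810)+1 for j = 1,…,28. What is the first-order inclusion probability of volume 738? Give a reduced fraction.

For each position j, as r ranges over 1…810 the j-th selection hits every volume exactly once, so volume 738 is selected for exactly 28 of the 810 starts.
Inclusion probability = 28/810 = 14/405.

14/405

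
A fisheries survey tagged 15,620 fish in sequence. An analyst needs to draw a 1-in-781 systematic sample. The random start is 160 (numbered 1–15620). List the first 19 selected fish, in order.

160, 941, 1722, 2503, 3284, 4065, 4846, 5627, 6408, 7189, 7970, 8751, 9532, 10313, 11094, 11875, 12656, 13437, 14218

fish 1: 160
fish 2: 160 + 781 = 941
fish 3: 941 + 781 = 1722
fish 4: 1722 + 781 = 2503
fish 5: 2503 + 781 = 3284
fish 6: 3284 + 781 = 4065
fish 7: 4065 + 781 = 4846
fish 8: 4846 + 781 = 5627
fish 9: 5627 + 781 = 6408
fish 10: 6408 + 781 = 7189
fish 11: 7189 + 781 = 7970
fish 12: 7970 + 781 = 8751
fish 13: 8751 + 781 = 9532
fish 14: 9532 + 781 = 10313
fish 15: 10313 + 781 = 11094
fish 16: 11094 + 781 = 11875
fish 17: 11875 + 781 = 12656
fish 18: 12656 + 781 = 13437
fish 19: 13437 + 781 = 14218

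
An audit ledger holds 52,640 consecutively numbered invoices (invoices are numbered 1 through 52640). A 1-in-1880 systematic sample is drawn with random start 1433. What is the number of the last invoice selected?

k = 1880
28th selection = r + (28−1)·k = 1433 + 27×1880 = 1433 + 50760 = 52193

52193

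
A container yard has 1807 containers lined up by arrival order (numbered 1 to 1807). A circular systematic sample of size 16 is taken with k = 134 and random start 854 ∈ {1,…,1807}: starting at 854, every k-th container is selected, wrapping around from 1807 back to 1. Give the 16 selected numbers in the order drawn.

Selection 1: 854
Selection 2: 854 + 134 = 988
Selection 3: 988 + 134 = 1122
Selection 4: 1122 + 134 = 1256
Selection 5: 1256 + 134 = 1390
Selection 6: 1390 + 134 = 1524
Selection 7: 1524 + 134 = 1658
Selection 8: 1658 + 134 = 1792
Selection 9: 1792 + 134 = 1926 → 1926 − 1807 = 119
Selection 10: 119 + 134 = 253
Selection 11: 253 + 134 = 387
Selection 12: 387 + 134 = 521
Selection 13: 521 + 134 = 655
Selection 14: 655 + 134 = 789
Selection 15: 789 + 134 = 923
Selection 16: 923 + 134 = 1057

854, 988, 1122, 1256, 1390, 1524, 1658, 1792, 119, 253, 387, 521, 655, 789, 923, 1057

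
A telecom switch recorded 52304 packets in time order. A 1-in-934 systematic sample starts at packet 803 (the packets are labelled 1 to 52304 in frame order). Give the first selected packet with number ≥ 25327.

k = 934
Steps past start: ⌈(25327 − 803)/934⌉ = ⌈24524/934⌉ = 27
Selected packet: 803 + 27×934 = 26021

26021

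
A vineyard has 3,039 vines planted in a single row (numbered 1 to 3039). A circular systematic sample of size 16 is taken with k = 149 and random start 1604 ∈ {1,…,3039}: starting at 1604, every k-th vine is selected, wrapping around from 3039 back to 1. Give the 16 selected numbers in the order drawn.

1604, 1753, 1902, 2051, 2200, 2349, 2498, 2647, 2796, 2945, 55, 204, 353, 502, 651, 800

Selection 1: 1604
Selection 2: 1604 + 149 = 1753
Selection 3: 1753 + 149 = 1902
Selection 4: 1902 + 149 = 2051
Selection 5: 2051 + 149 = 2200
Selection 6: 2200 + 149 = 2349
Selection 7: 2349 + 149 = 2498
Selection 8: 2498 + 149 = 2647
Selection 9: 2647 + 149 = 2796
Selection 10: 2796 + 149 = 2945
Selection 11: 2945 + 149 = 3094 → 3094 − 3039 = 55
Selection 12: 55 + 149 = 204
Selection 13: 204 + 149 = 353
Selection 14: 353 + 149 = 502
Selection 15: 502 + 149 = 651
Selection 16: 651 + 149 = 800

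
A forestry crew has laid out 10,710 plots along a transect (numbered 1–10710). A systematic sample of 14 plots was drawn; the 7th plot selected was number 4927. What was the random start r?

337

k = 10710/14 = 765
r = 4927 − (7−1)×765 = 4927 − 4590 = 337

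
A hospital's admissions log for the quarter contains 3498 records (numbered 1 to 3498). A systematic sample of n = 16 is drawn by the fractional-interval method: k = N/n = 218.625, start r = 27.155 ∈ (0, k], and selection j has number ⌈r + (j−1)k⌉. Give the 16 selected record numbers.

j=1: r + 0k = 27.155 → ⌈·⌉ = 28
j=2: r + 1k = 245.78 → ⌈·⌉ = 246
j=3: r + 2k = 464.405 → ⌈·⌉ = 465
j=4: r + 3k = 683.03 → ⌈·⌉ = 684
j=5: r + 4k = 901.655 → ⌈·⌉ = 902
j=6: r + 5k = 1120.28 → ⌈·⌉ = 1121
j=7: r + 6k = 1338.905 → ⌈·⌉ = 1339
j=8: r + 7k = 1557.53 → ⌈·⌉ = 1558
j=9: r + 8k = 1776.155 → ⌈·⌉ = 1777
j=10: r + 9k = 1994.78 → ⌈·⌉ = 1995
j=11: r + 10k = 2213.405 → ⌈·⌉ = 2214
j=12: r + 11k = 2432.03 → ⌈·⌉ = 2433
j=13: r + 12k = 2650.655 → ⌈·⌉ = 2651
j=14: r + 13k = 2869.28 → ⌈·⌉ = 2870
j=15: r + 14k = 3087.905 → ⌈·⌉ = 3088
j=16: r + 15k = 3306.53 → ⌈·⌉ = 3307

28, 246, 465, 684, 902, 1121, 1339, 1558, 1777, 1995, 2214, 2433, 2651, 2870, 3088, 3307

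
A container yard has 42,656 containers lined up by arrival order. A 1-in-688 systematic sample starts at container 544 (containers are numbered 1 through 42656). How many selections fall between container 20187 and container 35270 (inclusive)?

k = 688
First selection ≥ 20187: 544 + ⌈(20187−544)/688⌉·688 = 544 + 29×688 = 20496
Last selection ≤ 35270: 544 + ⌊(35270−544)/688⌋·688 = 544 + 50×688 = 34944
Count = 50 − 29 + 1 = 22

22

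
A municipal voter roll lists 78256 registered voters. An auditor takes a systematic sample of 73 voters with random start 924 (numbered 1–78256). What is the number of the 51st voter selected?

54524

k = 78256/73 = 1072
51st selection = r + (51−1)·k = 924 + 50×1072 = 924 + 53600 = 54524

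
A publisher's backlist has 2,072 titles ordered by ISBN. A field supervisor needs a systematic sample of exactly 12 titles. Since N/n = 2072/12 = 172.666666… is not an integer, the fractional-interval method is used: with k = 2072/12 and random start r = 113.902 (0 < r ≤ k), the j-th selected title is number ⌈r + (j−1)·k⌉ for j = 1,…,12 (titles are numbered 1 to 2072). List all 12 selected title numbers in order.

114, 287, 460, 632, 805, 978, 1150, 1323, 1496, 1668, 1841, 2014

j=1: r + 0k = 113.902 → ⌈·⌉ = 114
j=2: r + 1k = 286.568666… → ⌈·⌉ = 287
j=3: r + 2k = 459.235333… → ⌈·⌉ = 460
j=4: r + 3k = 631.902 → ⌈·⌉ = 632
j=5: r + 4k = 804.568666… → ⌈·⌉ = 805
j=6: r + 5k = 977.235333… → ⌈·⌉ = 978
j=7: r + 6k = 1149.902 → ⌈·⌉ = 1150
j=8: r + 7k = 1322.568666… → ⌈·⌉ = 1323
j=9: r + 8k = 1495.235333… → ⌈·⌉ = 1496
j=10: r + 9k = 1667.902 → ⌈·⌉ = 1668
j=11: r + 10k = 1840.568666… → ⌈·⌉ = 1841
j=12: r + 11k = 2013.235333… → ⌈·⌉ = 2014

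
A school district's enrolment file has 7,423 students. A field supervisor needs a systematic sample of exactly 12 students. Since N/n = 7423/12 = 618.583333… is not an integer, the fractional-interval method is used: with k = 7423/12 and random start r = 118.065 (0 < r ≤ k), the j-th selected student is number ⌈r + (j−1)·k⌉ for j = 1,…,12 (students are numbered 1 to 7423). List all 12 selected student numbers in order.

j=1: r + 0k = 118.065 → ⌈·⌉ = 119
j=2: r + 1k = 736.648333… → ⌈·⌉ = 737
j=3: r + 2k = 1355.231666… → ⌈·⌉ = 1356
j=4: r + 3k = 1973.815 → ⌈·⌉ = 1974
j=5: r + 4k = 2592.398333… → ⌈·⌉ = 2593
j=6: r + 5k = 3210.981666… → ⌈·⌉ = 3211
j=7: r + 6k = 3829.565 → ⌈·⌉ = 3830
j=8: r + 7k = 4448.148333… → ⌈·⌉ = 4449
j=9: r + 8k = 5066.731666… → ⌈·⌉ = 5067
j=10: r + 9k = 5685.315 → ⌈·⌉ = 5686
j=11: r + 10k = 6303.898333… → ⌈·⌉ = 6304
j=12: r + 11k = 6922.481666… → ⌈·⌉ = 6923

119, 737, 1356, 1974, 2593, 3211, 3830, 4449, 5067, 5686, 6304, 6923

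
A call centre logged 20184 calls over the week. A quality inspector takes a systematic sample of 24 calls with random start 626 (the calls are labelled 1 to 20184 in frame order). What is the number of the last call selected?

19969

k = 20184/24 = 841
24th selection = r + (24−1)·k = 626 + 23×841 = 626 + 19343 = 19969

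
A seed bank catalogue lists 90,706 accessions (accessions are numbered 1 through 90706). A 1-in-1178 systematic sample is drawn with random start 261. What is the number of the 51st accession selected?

59161

k = 1178
51st selection = r + (51−1)·k = 261 + 50×1178 = 261 + 58900 = 59161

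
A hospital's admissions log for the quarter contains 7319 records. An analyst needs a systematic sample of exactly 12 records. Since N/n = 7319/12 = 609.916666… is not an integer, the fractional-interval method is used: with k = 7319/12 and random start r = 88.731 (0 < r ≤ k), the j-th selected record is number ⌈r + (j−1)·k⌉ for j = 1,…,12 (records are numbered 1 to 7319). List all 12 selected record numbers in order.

89, 699, 1309, 1919, 2529, 3139, 3749, 4359, 4969, 5578, 6188, 6798

j=1: r + 0k = 88.731 → ⌈·⌉ = 89
j=2: r + 1k = 698.647666… → ⌈·⌉ = 699
j=3: r + 2k = 1308.564333… → ⌈·⌉ = 1309
j=4: r + 3k = 1918.481 → ⌈·⌉ = 1919
j=5: r + 4k = 2528.397666… → ⌈·⌉ = 2529
j=6: r + 5k = 3138.314333… → ⌈·⌉ = 3139
j=7: r + 6k = 3748.231 → ⌈·⌉ = 3749
j=8: r + 7k = 4358.147666… → ⌈·⌉ = 4359
j=9: r + 8k = 4968.064333… → ⌈·⌉ = 4969
j=10: r + 9k = 5577.981 → ⌈·⌉ = 5578
j=11: r + 10k = 6187.897666… → ⌈·⌉ = 6188
j=12: r + 11k = 6797.814333… → ⌈·⌉ = 6798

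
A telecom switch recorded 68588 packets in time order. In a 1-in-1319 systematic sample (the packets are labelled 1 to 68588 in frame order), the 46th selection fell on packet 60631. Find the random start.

1276

k = 1319
r = 60631 − (46−1)×1319 = 60631 − 59355 = 1276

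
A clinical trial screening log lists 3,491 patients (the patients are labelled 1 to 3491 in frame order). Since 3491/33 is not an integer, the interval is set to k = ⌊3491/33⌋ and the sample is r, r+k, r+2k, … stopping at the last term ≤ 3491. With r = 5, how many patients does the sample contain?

34

k = ⌊3491/33⌋ = 105
Achieved size = ⌊(3491 − 5)/105⌋ + 1 = ⌊3486/105⌋ + 1 = 33 + 1 = 34
(last selection: 5 + 33×105 = 3470 ≤ 3491; next would be 3575 > 3491)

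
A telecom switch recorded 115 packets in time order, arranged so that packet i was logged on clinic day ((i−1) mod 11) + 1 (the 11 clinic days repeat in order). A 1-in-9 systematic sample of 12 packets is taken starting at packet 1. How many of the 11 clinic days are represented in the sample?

11

Consecutive selections differ by k = 9, so their clinic day numbers differ by 9 mod 11 = 9.
gcd(9, 11) = 1, so the sample visits 11/1 = 11 distinct residues mod 11.
Start 1 is clinic day 1; the clinic days hit are 1, 2, 3, 4, 5, 6, 7, 8, 9, 10, 11.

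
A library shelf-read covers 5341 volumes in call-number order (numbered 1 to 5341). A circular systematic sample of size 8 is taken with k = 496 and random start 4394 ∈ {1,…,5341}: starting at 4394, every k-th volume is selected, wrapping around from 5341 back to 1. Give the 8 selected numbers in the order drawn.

4394, 4890, 45, 541, 1037, 1533, 2029, 2525

Selection 1: 4394
Selection 2: 4394 + 496 = 4890
Selection 3: 4890 + 496 = 5386 → 5386 − 5341 = 45
Selection 4: 45 + 496 = 541
Selection 5: 541 + 496 = 1037
Selection 6: 1037 + 496 = 1533
Selection 7: 1533 + 496 = 2029
Selection 8: 2029 + 496 = 2525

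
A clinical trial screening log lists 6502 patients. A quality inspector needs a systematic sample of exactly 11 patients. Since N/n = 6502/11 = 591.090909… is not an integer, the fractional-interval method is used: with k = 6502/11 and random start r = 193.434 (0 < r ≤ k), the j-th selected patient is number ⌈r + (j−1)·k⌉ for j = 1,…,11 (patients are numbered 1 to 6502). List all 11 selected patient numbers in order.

194, 785, 1376, 1967, 2558, 3149, 3740, 4332, 4923, 5514, 6105

j=1: r + 0k = 193.434 → ⌈·⌉ = 194
j=2: r + 1k = 784.524909… → ⌈·⌉ = 785
j=3: r + 2k = 1375.615818… → ⌈·⌉ = 1376
j=4: r + 3k = 1966.706727… → ⌈·⌉ = 1967
j=5: r + 4k = 2557.797636… → ⌈·⌉ = 2558
j=6: r + 5k = 3148.888545… → ⌈·⌉ = 3149
j=7: r + 6k = 3739.979454… → ⌈·⌉ = 3740
j=8: r + 7k = 4331.070363… → ⌈·⌉ = 4332
j=9: r + 8k = 4922.161272… → ⌈·⌉ = 4923
j=10: r + 9k = 5513.252181… → ⌈·⌉ = 5514
j=11: r + 10k = 6104.343090… → ⌈·⌉ = 6105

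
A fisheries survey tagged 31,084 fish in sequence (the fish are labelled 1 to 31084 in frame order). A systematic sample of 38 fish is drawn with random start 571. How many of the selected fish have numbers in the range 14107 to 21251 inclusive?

k = 31084/38 = 818
First selection ≥ 14107: 571 + ⌈(14107−571)/818⌉·818 = 571 + 17×818 = 14477
Last selection ≤ 21251: 571 + ⌊(21251−571)/818⌋·818 = 571 + 25×818 = 21021
Count = 25 − 17 + 1 = 9

9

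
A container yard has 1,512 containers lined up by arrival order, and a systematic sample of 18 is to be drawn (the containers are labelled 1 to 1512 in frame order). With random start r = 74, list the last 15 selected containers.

k = N/n = 1512/18 = 84
4th selection = 74 + 3×84 = 326
5th: 326 + 84 = 410
6th: 410 + 84 = 494
7th: 494 + 84 = 578
8th: 578 + 84 = 662
9th: 662 + 84 = 746
10th: 746 + 84 = 830
11th: 830 + 84 = 914
12th: 914 + 84 = 998
13th: 998 + 84 = 1082
14th: 1082 + 84 = 1166
15th: 1166 + 84 = 1250
16th: 1250 + 84 = 1334
17th: 1334 + 84 = 1418
18th: 1418 + 84 = 1502

326, 410, 494, 578, 662, 746, 830, 914, 998, 1082, 1166, 1250, 1334, 1418, 1502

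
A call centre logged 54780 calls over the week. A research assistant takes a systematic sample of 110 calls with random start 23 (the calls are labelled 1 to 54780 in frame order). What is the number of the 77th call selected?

k = 54780/110 = 498
77th selection = r + (77−1)·k = 23 + 76×498 = 23 + 37848 = 37871

37871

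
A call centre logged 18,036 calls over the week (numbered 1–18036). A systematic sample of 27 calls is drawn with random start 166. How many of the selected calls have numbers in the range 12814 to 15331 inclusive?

k = 18036/27 = 668
First selection ≥ 12814: 166 + ⌈(12814−166)/668⌉·668 = 166 + 19×668 = 12858
Last selection ≤ 15331: 166 + ⌊(15331−166)/668⌋·668 = 166 + 22×668 = 14862
Count = 22 − 19 + 1 = 4

4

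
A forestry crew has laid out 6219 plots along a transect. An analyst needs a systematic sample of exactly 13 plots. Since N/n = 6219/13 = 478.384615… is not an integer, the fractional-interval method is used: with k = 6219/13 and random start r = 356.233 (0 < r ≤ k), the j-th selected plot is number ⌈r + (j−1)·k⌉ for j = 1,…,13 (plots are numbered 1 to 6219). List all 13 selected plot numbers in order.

357, 835, 1314, 1792, 2270, 2749, 3227, 3705, 4184, 4662, 5141, 5619, 6097

j=1: r + 0k = 356.233 → ⌈·⌉ = 357
j=2: r + 1k = 834.617615… → ⌈·⌉ = 835
j=3: r + 2k = 1313.002230… → ⌈·⌉ = 1314
j=4: r + 3k = 1791.386846… → ⌈·⌉ = 1792
j=5: r + 4k = 2269.771461… → ⌈·⌉ = 2270
j=6: r + 5k = 2748.156076… → ⌈·⌉ = 2749
j=7: r + 6k = 3226.540692… → ⌈·⌉ = 3227
j=8: r + 7k = 3704.925307… → ⌈·⌉ = 3705
j=9: r + 8k = 4183.309923… → ⌈·⌉ = 4184
j=10: r + 9k = 4661.694538… → ⌈·⌉ = 4662
j=11: r + 10k = 5140.079153… → ⌈·⌉ = 5141
j=12: r + 11k = 5618.463769… → ⌈·⌉ = 5619
j=13: r + 12k = 6096.848384… → ⌈·⌉ = 6097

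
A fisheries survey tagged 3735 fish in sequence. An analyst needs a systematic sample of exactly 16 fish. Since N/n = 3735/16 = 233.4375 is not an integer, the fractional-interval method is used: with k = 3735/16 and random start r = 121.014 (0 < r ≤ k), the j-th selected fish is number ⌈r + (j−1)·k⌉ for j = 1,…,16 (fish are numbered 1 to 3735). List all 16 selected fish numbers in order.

122, 355, 588, 822, 1055, 1289, 1522, 1756, 1989, 2222, 2456, 2689, 2923, 3156, 3390, 3623

j=1: r + 0k = 121.014 → ⌈·⌉ = 122
j=2: r + 1k = 354.4515 → ⌈·⌉ = 355
j=3: r + 2k = 587.889 → ⌈·⌉ = 588
j=4: r + 3k = 821.3265 → ⌈·⌉ = 822
j=5: r + 4k = 1054.764 → ⌈·⌉ = 1055
j=6: r + 5k = 1288.2015 → ⌈·⌉ = 1289
j=7: r + 6k = 1521.639 → ⌈·⌉ = 1522
j=8: r + 7k = 1755.0765 → ⌈·⌉ = 1756
j=9: r + 8k = 1988.514 → ⌈·⌉ = 1989
j=10: r + 9k = 2221.9515 → ⌈·⌉ = 2222
j=11: r + 10k = 2455.389 → ⌈·⌉ = 2456
j=12: r + 11k = 2688.8265 → ⌈·⌉ = 2689
j=13: r + 12k = 2922.264 → ⌈·⌉ = 2923
j=14: r + 13k = 3155.7015 → ⌈·⌉ = 3156
j=15: r + 14k = 3389.139 → ⌈·⌉ = 3390
j=16: r + 15k = 3622.5765 → ⌈·⌉ = 3623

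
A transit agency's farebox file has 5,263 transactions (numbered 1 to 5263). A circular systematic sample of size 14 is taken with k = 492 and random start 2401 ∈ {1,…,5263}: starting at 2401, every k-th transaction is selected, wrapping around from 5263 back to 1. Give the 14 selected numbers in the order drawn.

Selection 1: 2401
Selection 2: 2401 + 492 = 2893
Selection 3: 2893 + 492 = 3385
Selection 4: 3385 + 492 = 3877
Selection 5: 3877 + 492 = 4369
Selection 6: 4369 + 492 = 4861
Selection 7: 4861 + 492 = 5353 → 5353 − 5263 = 90
Selection 8: 90 + 492 = 582
Selection 9: 582 + 492 = 1074
Selection 10: 1074 + 492 = 1566
Selection 11: 1566 + 492 = 2058
Selection 12: 2058 + 492 = 2550
Selection 13: 2550 + 492 = 3042
Selection 14: 3042 + 492 = 3534

2401, 2893, 3385, 3877, 4369, 4861, 90, 582, 1074, 1566, 2058, 2550, 3042, 3534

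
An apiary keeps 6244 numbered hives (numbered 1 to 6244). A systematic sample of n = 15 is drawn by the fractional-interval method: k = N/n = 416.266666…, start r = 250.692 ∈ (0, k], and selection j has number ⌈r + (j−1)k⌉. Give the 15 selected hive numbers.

j=1: r + 0k = 250.692 → ⌈·⌉ = 251
j=2: r + 1k = 666.958666… → ⌈·⌉ = 667
j=3: r + 2k = 1083.225333… → ⌈·⌉ = 1084
j=4: r + 3k = 1499.492 → ⌈·⌉ = 1500
j=5: r + 4k = 1915.758666… → ⌈·⌉ = 1916
j=6: r + 5k = 2332.025333… → ⌈·⌉ = 2333
j=7: r + 6k = 2748.292 → ⌈·⌉ = 2749
j=8: r + 7k = 3164.558666… → ⌈·⌉ = 3165
j=9: r + 8k = 3580.825333… → ⌈·⌉ = 3581
j=10: r + 9k = 3997.092 → ⌈·⌉ = 3998
j=11: r + 10k = 4413.358666… → ⌈·⌉ = 4414
j=12: r + 11k = 4829.625333… → ⌈·⌉ = 4830
j=13: r + 12k = 5245.892 → ⌈·⌉ = 5246
j=14: r + 13k = 5662.158666… → ⌈·⌉ = 5663
j=15: r + 14k = 6078.425333… → ⌈·⌉ = 6079

251, 667, 1084, 1500, 1916, 2333, 2749, 3165, 3581, 3998, 4414, 4830, 5246, 5663, 6079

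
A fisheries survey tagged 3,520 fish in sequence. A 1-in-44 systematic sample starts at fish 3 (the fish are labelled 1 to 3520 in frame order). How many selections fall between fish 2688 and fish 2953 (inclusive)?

6

k = 44
First selection ≥ 2688: 3 + ⌈(2688−3)/44⌉·44 = 3 + 62×44 = 2731
Last selection ≤ 2953: 3 + ⌊(2953−3)/44⌋·44 = 3 + 67×44 = 2951
Count = 67 − 62 + 1 = 6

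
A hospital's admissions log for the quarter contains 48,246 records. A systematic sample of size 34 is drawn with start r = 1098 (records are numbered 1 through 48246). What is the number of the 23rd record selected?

32316

k = 48246/34 = 1419
23rd selection = r + (23−1)·k = 1098 + 22×1419 = 1098 + 31218 = 32316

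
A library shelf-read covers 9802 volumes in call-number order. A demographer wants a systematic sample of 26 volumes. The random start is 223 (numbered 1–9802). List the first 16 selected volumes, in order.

k = N/n = 9802/26 = 377
volume 1: 223
volume 2: 223 + 377 = 600
volume 3: 600 + 377 = 977
volume 4: 977 + 377 = 1354
volume 5: 1354 + 377 = 1731
volume 6: 1731 + 377 = 2108
volume 7: 2108 + 377 = 2485
volume 8: 2485 + 377 = 2862
volume 9: 2862 + 377 = 3239
volume 10: 3239 + 377 = 3616
volume 11: 3616 + 377 = 3993
volume 12: 3993 + 377 = 4370
volume 13: 4370 + 377 = 4747
volume 14: 4747 + 377 = 5124
volume 15: 5124 + 377 = 5501
volume 16: 5501 + 377 = 5878

223, 600, 977, 1354, 1731, 2108, 2485, 2862, 3239, 3616, 3993, 4370, 4747, 5124, 5501, 5878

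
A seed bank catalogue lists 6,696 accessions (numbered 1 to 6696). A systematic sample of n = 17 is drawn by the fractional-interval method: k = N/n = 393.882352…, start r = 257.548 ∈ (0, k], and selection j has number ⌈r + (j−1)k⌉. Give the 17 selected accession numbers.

j=1: r + 0k = 257.548 → ⌈·⌉ = 258
j=2: r + 1k = 651.430352… → ⌈·⌉ = 652
j=3: r + 2k = 1045.312705… → ⌈·⌉ = 1046
j=4: r + 3k = 1439.195058… → ⌈·⌉ = 1440
j=5: r + 4k = 1833.077411… → ⌈·⌉ = 1834
j=6: r + 5k = 2226.959764… → ⌈·⌉ = 2227
j=7: r + 6k = 2620.842117… → ⌈·⌉ = 2621
j=8: r + 7k = 3014.724470… → ⌈·⌉ = 3015
j=9: r + 8k = 3408.606823… → ⌈·⌉ = 3409
j=10: r + 9k = 3802.489176… → ⌈·⌉ = 3803
j=11: r + 10k = 4196.371529… → ⌈·⌉ = 4197
j=12: r + 11k = 4590.253882… → ⌈·⌉ = 4591
j=13: r + 12k = 4984.136235… → ⌈·⌉ = 4985
j=14: r + 13k = 5378.018588… → ⌈·⌉ = 5379
j=15: r + 14k = 5771.900941… → ⌈·⌉ = 5772
j=16: r + 15k = 6165.783294… → ⌈·⌉ = 6166
j=17: r + 16k = 6559.665647… → ⌈·⌉ = 6560

258, 652, 1046, 1440, 1834, 2227, 2621, 3015, 3409, 3803, 4197, 4591, 4985, 5379, 5772, 6166, 6560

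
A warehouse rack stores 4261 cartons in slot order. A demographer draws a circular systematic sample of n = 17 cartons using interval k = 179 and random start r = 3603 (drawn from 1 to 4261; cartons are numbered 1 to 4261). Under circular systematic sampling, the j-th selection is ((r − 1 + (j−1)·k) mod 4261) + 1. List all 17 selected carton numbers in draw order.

Selection 1: 3603
Selection 2: 3603 + 179 = 3782
Selection 3: 3782 + 179 = 3961
Selection 4: 3961 + 179 = 4140
Selection 5: 4140 + 179 = 4319 → 4319 − 4261 = 58
Selection 6: 58 + 179 = 237
Selection 7: 237 + 179 = 416
Selection 8: 416 + 179 = 595
Selection 9: 595 + 179 = 774
Selection 10: 774 + 179 = 953
Selection 11: 953 + 179 = 1132
Selection 12: 1132 + 179 = 1311
Selection 13: 1311 + 179 = 1490
Selection 14: 1490 + 179 = 1669
Selection 15: 1669 + 179 = 1848
Selection 16: 1848 + 179 = 2027
Selection 17: 2027 + 179 = 2206

3603, 3782, 3961, 4140, 58, 237, 416, 595, 774, 953, 1132, 1311, 1490, 1669, 1848, 2027, 2206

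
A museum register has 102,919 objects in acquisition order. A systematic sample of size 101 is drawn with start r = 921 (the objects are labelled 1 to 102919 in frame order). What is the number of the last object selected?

k = 102919/101 = 1019
101st selection = r + (101−1)·k = 921 + 100×1019 = 921 + 101900 = 102821

102821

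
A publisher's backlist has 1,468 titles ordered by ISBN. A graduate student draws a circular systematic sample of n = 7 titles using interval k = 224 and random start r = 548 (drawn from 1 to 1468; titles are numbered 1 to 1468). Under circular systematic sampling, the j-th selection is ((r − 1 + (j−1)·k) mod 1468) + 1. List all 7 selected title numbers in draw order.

548, 772, 996, 1220, 1444, 200, 424

Selection 1: 548
Selection 2: 548 + 224 = 772
Selection 3: 772 + 224 = 996
Selection 4: 996 + 224 = 1220
Selection 5: 1220 + 224 = 1444
Selection 6: 1444 + 224 = 1668 → 1668 − 1468 = 200
Selection 7: 200 + 224 = 424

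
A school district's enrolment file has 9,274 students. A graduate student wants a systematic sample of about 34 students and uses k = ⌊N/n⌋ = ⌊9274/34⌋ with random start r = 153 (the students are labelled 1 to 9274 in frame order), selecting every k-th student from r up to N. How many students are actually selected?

34

k = ⌊9274/34⌋ = 272
Achieved size = ⌊(9274 − 153)/272⌋ + 1 = ⌊9121/272⌋ + 1 = 33 + 1 = 34
(last selection: 153 + 33×272 = 9129 ≤ 9274; next would be 9401 > 9274)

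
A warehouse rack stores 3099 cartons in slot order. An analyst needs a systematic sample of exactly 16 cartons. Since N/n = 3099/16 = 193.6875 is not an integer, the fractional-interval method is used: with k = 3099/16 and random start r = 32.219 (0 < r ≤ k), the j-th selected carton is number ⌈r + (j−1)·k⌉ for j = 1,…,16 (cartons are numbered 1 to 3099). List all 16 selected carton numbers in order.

33, 226, 420, 614, 807, 1001, 1195, 1389, 1582, 1776, 1970, 2163, 2357, 2551, 2744, 2938

j=1: r + 0k = 32.219 → ⌈·⌉ = 33
j=2: r + 1k = 225.9065 → ⌈·⌉ = 226
j=3: r + 2k = 419.594 → ⌈·⌉ = 420
j=4: r + 3k = 613.2815 → ⌈·⌉ = 614
j=5: r + 4k = 806.969 → ⌈·⌉ = 807
j=6: r + 5k = 1000.6565 → ⌈·⌉ = 1001
j=7: r + 6k = 1194.344 → ⌈·⌉ = 1195
j=8: r + 7k = 1388.0315 → ⌈·⌉ = 1389
j=9: r + 8k = 1581.719 → ⌈·⌉ = 1582
j=10: r + 9k = 1775.4065 → ⌈·⌉ = 1776
j=11: r + 10k = 1969.094 → ⌈·⌉ = 1970
j=12: r + 11k = 2162.7815 → ⌈·⌉ = 2163
j=13: r + 12k = 2356.469 → ⌈·⌉ = 2357
j=14: r + 13k = 2550.1565 → ⌈·⌉ = 2551
j=15: r + 14k = 2743.844 → ⌈·⌉ = 2744
j=16: r + 15k = 2937.5315 → ⌈·⌉ = 2938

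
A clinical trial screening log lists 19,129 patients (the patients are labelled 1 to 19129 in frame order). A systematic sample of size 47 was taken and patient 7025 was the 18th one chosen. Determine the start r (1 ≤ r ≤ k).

k = 19129/47 = 407
r = 7025 − (18−1)×407 = 7025 − 6919 = 106

106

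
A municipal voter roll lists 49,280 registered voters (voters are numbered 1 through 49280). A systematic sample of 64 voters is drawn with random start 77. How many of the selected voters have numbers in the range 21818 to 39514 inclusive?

23

k = 49280/64 = 770
First selection ≥ 21818: 77 + ⌈(21818−77)/770⌉·770 = 77 + 29×770 = 22407
Last selection ≤ 39514: 77 + ⌊(39514−77)/770⌋·770 = 77 + 51×770 = 39347
Count = 51 − 29 + 1 = 23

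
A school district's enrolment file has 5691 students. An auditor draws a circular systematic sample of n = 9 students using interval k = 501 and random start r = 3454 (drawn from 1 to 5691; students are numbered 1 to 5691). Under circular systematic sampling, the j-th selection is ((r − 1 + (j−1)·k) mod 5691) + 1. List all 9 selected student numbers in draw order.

Selection 1: 3454
Selection 2: 3454 + 501 = 3955
Selection 3: 3955 + 501 = 4456
Selection 4: 4456 + 501 = 4957
Selection 5: 4957 + 501 = 5458
Selection 6: 5458 + 501 = 5959 → 5959 − 5691 = 268
Selection 7: 268 + 501 = 769
Selection 8: 769 + 501 = 1270
Selection 9: 1270 + 501 = 1771

3454, 3955, 4456, 4957, 5458, 268, 769, 1270, 1771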